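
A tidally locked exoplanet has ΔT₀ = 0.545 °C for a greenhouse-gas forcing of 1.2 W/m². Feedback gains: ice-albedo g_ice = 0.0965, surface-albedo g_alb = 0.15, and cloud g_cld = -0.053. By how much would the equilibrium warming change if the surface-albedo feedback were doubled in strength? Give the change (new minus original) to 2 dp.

Original: g = 0.1935, ΔT = 0.545/(1−0.1935) = 0.6758 °C.
With doubled surface-albedo: g' = 0.3435, ΔT' = 0.545/(1−0.3435) = 0.8302 °C.
Change = 0.8302 − 0.6758 = 0.15 °C.

0.15 °C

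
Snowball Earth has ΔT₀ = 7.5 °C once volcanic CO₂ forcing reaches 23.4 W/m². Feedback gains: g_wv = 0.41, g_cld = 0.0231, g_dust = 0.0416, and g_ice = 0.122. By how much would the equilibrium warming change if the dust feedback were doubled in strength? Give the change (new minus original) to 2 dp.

Original: g = 0.5967, ΔT = 7.5/(1−0.5967) = 18.5966 °C.
With doubled dust: g' = 0.6383, ΔT' = 7.5/(1−0.6383) = 20.7354 °C.
Change = 20.7354 − 18.5966 = 2.14 °C.

2.14 °C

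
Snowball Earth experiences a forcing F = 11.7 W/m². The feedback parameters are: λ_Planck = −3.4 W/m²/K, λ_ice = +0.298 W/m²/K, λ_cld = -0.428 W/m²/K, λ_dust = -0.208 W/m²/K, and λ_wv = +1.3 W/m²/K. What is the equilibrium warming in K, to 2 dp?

4.80 K

Net feedback parameter λ = (−3.4) + (+0.298) + (-0.428) + (-0.208) + (+1.3) = -2.438 W/m²/K.
ΔT = −F/λ = −11.7/(-2.438) = 4.80 K.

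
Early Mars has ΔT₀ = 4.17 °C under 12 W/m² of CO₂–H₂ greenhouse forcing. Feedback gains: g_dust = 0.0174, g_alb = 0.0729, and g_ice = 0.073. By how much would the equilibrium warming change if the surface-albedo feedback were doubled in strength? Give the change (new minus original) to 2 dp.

Original: g = 0.1633, ΔT = 4.17/(1−0.1633) = 4.9839 °C.
With doubled surface-albedo: g' = 0.2362, ΔT' = 4.17/(1−0.2362) = 5.4595 °C.
Change = 5.4595 − 4.9839 = 0.48 °C.

0.48 °C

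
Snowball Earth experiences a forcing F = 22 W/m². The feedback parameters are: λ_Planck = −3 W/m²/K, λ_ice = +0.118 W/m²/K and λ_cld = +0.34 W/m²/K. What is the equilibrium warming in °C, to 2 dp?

Net feedback parameter λ = (−3) + (+0.118) + (+0.34) = -2.542 W/m²/K.
ΔT = −F/λ = −22/(-2.542) = 8.65 °C.

8.65 °C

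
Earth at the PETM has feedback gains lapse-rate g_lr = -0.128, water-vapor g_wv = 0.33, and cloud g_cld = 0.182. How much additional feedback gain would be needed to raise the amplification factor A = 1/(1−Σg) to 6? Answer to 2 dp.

Current total gain = 0.384.
Target gain for A = 6: g* = 1 − 1/6 = 0.8333.
Additional gain needed = 0.8333 − 0.384 = 0.45.

0.45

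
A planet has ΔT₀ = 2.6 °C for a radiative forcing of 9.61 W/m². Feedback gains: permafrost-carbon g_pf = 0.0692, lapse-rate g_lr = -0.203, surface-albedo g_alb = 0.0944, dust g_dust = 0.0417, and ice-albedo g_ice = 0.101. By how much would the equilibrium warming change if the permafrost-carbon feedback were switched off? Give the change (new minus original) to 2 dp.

-0.21 °C

Original: g = 0.1033, ΔT = 2.6/(1−0.1033) = 2.8995 °C.
Without permafrost-carbon: g' = 0.0341, ΔT' = 2.6/(1−0.0341) = 2.6918 °C.
Change = 2.6918 − 2.8995 = -0.21 °C.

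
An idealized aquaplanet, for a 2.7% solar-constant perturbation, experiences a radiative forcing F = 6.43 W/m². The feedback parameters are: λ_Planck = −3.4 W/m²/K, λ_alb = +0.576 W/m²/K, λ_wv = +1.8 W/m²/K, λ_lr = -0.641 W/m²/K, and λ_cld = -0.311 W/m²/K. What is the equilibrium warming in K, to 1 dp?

Net feedback parameter λ = (−3.4) + (+0.576) + (+1.8) + (-0.641) + (-0.311) = -1.976 W/m²/K.
ΔT = −F/λ = −6.43/(-1.976) = 3.3 K.

3.3 K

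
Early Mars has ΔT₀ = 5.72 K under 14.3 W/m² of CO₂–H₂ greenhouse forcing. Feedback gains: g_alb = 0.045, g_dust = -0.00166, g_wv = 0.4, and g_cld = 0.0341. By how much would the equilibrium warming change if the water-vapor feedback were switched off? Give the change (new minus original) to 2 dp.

Original: g = 0.47744, ΔT = 5.72/(1−0.47744) = 10.9461 K.
Without water-vapor: g' = 0.07744, ΔT' = 5.72/(1−0.07744) = 6.2001 K.
Change = 6.2001 − 10.9461 = -4.75 K.

-4.75 K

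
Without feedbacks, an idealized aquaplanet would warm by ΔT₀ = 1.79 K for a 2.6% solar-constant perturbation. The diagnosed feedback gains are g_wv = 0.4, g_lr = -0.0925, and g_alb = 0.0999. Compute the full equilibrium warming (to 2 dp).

3.02 K

Total gain g = 0.4 − 0.0925 + 0.0999 = 0.4074.
Amplification A = 1/(1 − 0.4074) = 1.687.
ΔT = 1.79 × 1.687 = 3.02 K.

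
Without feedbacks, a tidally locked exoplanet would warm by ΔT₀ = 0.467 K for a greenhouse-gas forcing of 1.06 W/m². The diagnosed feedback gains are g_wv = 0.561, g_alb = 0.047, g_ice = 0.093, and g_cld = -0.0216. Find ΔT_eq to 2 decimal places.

Total gain g = 0.561 + 0.047 + 0.093 − 0.0216 = 0.6794.
Amplification A = 1/(1 − 0.6794) = 3.119.
ΔT = 0.467 × 3.119 = 1.46 K.

1.46 K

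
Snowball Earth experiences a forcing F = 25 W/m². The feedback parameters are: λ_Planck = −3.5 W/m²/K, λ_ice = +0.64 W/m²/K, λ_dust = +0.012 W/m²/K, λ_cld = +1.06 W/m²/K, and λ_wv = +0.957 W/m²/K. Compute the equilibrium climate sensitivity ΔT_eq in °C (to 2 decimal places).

Net feedback parameter λ = (−3.5) + (+0.64) + (+0.012) + (+1.06) + (+0.957) = -0.831 W/m²/K.
ΔT = −F/λ = −25/(-0.831) = 30.08 °C.

30.08 °C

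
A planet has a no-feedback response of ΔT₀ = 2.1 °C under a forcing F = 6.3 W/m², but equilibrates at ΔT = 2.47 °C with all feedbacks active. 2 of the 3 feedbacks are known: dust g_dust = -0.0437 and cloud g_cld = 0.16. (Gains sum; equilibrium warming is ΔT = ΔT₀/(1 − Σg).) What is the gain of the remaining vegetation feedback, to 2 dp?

Amplification A = ΔT/ΔT₀ = 2.47/2.1 = 1.176.
Total gain g = 1 − 1/A = 1 − 1/1.176 = 0.1497.
Known gains sum to -0.0437 + 0.16 = 0.1163.
g_veg = 0.1497 − 0.1163 = 0.03.

0.03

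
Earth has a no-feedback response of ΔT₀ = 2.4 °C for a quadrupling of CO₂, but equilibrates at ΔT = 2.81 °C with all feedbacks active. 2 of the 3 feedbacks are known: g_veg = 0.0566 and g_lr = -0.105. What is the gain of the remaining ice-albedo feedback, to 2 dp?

0.19

Amplification A = ΔT/ΔT₀ = 2.81/2.4 = 1.171.
Total gain g = 1 − 1/A = 1 − 1/1.171 = 0.146.
Known gains sum to 0.0566 − 0.105 = -0.0484.
g_ice = 0.146 + 0.0484 = 0.19.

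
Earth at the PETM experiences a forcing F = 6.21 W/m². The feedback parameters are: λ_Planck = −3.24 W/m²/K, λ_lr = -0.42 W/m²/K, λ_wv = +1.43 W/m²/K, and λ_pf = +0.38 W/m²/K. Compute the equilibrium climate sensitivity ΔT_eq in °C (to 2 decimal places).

Net feedback parameter λ = (−3.24) + (-0.42) + (+1.43) + (+0.38) = -1.85 W/m²/K.
ΔT = −F/λ = −6.21/(-1.85) = 3.36 °C.

3.36 °C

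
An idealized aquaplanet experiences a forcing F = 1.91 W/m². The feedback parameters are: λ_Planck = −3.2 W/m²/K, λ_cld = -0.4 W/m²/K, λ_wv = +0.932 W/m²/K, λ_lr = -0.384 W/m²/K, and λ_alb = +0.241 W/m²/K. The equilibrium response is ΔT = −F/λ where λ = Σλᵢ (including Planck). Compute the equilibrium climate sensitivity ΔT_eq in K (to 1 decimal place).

Net feedback parameter λ = (−3.2) + (-0.4) + (+0.932) + (-0.384) + (+0.241) = -2.811 W/m²/K.
ΔT = −F/λ = −1.91/(-2.811) = 0.7 K.

0.7 K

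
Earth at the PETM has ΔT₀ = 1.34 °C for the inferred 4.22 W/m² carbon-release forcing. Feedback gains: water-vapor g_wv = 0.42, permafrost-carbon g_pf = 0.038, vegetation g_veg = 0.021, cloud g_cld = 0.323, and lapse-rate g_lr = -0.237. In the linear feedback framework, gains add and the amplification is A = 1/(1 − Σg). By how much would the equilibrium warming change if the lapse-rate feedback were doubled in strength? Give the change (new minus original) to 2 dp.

-1.09 °C

Original: g = 0.565, ΔT = 1.34/(1−0.565) = 3.0805 °C.
With doubled lapse-rate: g' = 0.328, ΔT' = 1.34/(1−0.328) = 1.9940 °C.
Change = 1.9940 − 3.0805 = -1.09 °C.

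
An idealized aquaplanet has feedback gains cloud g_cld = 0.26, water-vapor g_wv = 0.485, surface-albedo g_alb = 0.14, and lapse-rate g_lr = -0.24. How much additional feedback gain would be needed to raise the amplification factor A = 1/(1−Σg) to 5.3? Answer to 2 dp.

Current total gain = 0.645.
Target gain for A = 5.3: g* = 1 − 1/5.3 = 0.8113.
Additional gain needed = 0.8113 − 0.645 = 0.17.

0.17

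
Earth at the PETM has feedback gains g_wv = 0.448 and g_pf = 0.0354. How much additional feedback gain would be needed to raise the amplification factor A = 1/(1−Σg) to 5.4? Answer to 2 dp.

Current total gain = 0.4834.
Target gain for A = 5.4: g* = 1 − 1/5.4 = 0.8148.
Additional gain needed = 0.8148 − 0.4834 = 0.33.

0.33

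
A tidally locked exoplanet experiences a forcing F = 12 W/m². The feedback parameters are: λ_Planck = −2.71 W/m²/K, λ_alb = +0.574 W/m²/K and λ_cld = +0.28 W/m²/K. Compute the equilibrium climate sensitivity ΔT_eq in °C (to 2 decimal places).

6.47 °C

Net feedback parameter λ = (−2.71) + (+0.574) + (+0.28) = -1.856 W/m²/K.
ΔT = −F/λ = −12/(-1.856) = 6.47 °C.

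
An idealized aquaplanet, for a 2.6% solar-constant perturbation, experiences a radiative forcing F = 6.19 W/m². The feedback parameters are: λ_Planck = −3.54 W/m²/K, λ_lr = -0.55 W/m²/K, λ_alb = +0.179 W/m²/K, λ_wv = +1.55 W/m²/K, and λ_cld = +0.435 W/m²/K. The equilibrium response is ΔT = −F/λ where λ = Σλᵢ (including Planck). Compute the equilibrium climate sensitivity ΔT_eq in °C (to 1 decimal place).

Net feedback parameter λ = (−3.54) + (-0.55) + (+0.179) + (+1.55) + (+0.435) = -1.926 W/m²/K.
ΔT = −F/λ = −6.19/(-1.926) = 3.2 °C.

3.2 °C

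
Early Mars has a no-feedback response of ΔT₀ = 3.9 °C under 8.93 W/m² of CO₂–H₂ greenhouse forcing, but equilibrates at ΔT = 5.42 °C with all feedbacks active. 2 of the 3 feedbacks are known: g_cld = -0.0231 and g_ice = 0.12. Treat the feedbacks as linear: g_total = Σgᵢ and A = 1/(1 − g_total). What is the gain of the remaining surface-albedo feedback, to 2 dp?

0.18

Amplification A = ΔT/ΔT₀ = 5.42/3.9 = 1.39.
Total gain g = 1 − 1/A = 1 − 1/1.39 = 0.2806.
Known gains sum to -0.0231 + 0.12 = 0.0969.
g_alb = 0.2806 − 0.0969 = 0.18.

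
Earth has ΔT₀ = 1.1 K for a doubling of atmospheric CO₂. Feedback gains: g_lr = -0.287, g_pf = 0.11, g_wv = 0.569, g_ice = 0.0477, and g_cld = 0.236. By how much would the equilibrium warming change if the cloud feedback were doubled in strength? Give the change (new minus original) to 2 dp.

9.07 K

Original: g = 0.6757, ΔT = 1.1/(1−0.6757) = 3.3919 K.
With doubled cloud: g' = 0.9117, ΔT' = 1.1/(1−0.9117) = 12.4575 K.
Change = 12.4575 − 3.3919 = 9.07 K.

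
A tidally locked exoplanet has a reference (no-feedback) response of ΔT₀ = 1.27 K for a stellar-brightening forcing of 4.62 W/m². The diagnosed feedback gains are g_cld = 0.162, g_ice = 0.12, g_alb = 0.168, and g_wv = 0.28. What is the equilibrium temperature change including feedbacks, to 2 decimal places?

4.70 K

Total gain g = 0.162 + 0.12 + 0.168 + 0.28 = 0.73.
Amplification A = 1/(1 − 0.73) = 3.704.
ΔT = 1.27 × 3.704 = 4.70 K.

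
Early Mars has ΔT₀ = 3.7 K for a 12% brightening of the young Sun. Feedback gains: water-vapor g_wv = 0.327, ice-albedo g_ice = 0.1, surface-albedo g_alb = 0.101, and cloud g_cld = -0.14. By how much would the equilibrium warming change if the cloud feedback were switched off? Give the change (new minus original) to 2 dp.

Original: g = 0.388, ΔT = 3.7/(1−0.388) = 6.0458 K.
Without cloud: g' = 0.528, ΔT' = 3.7/(1−0.528) = 7.8390 K.
Change = 7.8390 − 6.0458 = 1.79 K.

1.79 K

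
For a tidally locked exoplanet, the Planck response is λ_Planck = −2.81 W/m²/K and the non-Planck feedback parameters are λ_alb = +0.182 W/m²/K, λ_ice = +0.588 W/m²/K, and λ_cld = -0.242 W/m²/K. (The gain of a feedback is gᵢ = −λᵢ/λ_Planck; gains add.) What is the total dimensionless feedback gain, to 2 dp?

Convert to gains: g_alb = 0.182/2.81 = 0.06477; g_ice = 0.588/2.81 = 0.2093; g_cld = -0.242/2.81 = -0.08612.
Total gain g = 0.18795.

0.19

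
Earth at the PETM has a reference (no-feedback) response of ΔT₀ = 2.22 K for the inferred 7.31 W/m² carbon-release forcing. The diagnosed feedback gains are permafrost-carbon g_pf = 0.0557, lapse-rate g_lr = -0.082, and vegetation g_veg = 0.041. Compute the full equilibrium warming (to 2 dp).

Total gain g = 0.0557 − 0.082 + 0.041 = 0.0147.
Amplification A = 1/(1 − 0.0147) = 1.015.
ΔT = 2.22 × 1.015 = 2.25 K.

2.25 K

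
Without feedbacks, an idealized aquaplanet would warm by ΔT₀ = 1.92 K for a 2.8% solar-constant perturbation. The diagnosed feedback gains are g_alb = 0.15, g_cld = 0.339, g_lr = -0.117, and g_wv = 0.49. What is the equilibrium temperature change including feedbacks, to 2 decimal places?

13.91 K

Total gain g = 0.15 + 0.339 − 0.117 + 0.49 = 0.862.
Amplification A = 1/(1 − 0.862) = 7.246.
ΔT = 1.92 × 7.246 = 13.91 K.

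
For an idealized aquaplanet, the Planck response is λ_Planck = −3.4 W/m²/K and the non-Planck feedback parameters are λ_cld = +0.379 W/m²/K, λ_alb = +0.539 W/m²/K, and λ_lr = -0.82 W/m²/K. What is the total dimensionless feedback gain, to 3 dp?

0.029

Convert to gains: g_cld = 0.379/3.4 = 0.1115; g_alb = 0.539/3.4 = 0.1585; g_lr = -0.82/3.4 = -0.2412.
Total gain g = 0.0288.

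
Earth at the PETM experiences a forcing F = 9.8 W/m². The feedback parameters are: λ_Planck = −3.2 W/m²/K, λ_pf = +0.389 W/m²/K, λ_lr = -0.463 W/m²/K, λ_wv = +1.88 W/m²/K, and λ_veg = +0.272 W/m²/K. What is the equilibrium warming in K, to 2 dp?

8.73 K

Net feedback parameter λ = (−3.2) + (+0.389) + (-0.463) + (+1.88) + (+0.272) = -1.122 W/m²/K.
ΔT = −F/λ = −9.8/(-1.122) = 8.73 K.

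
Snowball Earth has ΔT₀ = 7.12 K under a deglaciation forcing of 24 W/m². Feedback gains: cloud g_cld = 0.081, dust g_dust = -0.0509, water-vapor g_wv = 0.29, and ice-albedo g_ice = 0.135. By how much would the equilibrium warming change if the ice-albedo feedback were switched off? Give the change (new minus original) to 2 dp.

Original: g = 0.4551, ΔT = 7.12/(1−0.4551) = 13.0666 K.
Without ice-albedo: g' = 0.3201, ΔT' = 7.12/(1−0.3201) = 10.4721 K.
Change = 10.4721 − 13.0666 = -2.59 K.

-2.59 K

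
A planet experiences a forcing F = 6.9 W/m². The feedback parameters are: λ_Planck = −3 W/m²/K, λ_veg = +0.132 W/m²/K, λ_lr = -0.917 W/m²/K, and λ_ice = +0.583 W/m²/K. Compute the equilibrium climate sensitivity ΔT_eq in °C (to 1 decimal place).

2.2 °C

Net feedback parameter λ = (−3) + (+0.132) + (-0.917) + (+0.583) = -3.202 W/m²/K.
ΔT = −F/λ = −6.9/(-3.202) = 2.2 °C.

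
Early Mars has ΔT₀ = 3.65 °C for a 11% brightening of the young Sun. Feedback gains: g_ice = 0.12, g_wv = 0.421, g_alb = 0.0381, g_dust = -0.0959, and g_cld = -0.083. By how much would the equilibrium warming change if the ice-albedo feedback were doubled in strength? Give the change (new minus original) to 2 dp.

1.52 °C

Original: g = 0.4002, ΔT = 3.65/(1−0.4002) = 6.0854 °C.
With doubled ice-albedo: g' = 0.5202, ΔT' = 3.65/(1−0.5202) = 7.6073 °C.
Change = 7.6073 − 6.0854 = 1.52 °C.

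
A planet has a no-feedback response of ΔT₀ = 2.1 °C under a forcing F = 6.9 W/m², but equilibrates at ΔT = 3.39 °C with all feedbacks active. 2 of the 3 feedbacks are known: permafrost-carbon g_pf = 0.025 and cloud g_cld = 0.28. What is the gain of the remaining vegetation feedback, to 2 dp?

0.08

Amplification A = ΔT/ΔT₀ = 3.39/2.1 = 1.614.
Total gain g = 1 − 1/A = 1 − 1/1.614 = 0.3804.
Known gains sum to 0.025 + 0.28 = 0.305.
g_veg = 0.3804 − 0.305 = 0.08.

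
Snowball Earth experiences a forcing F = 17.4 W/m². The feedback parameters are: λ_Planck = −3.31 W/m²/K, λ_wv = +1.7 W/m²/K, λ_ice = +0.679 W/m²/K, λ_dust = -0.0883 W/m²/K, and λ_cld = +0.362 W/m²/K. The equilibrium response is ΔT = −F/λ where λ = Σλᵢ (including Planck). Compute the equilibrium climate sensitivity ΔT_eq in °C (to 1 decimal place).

Net feedback parameter λ = (−3.31) + (+1.7) + (+0.679) + (-0.0883) + (+0.362) = -0.6573 W/m²/K.
ΔT = −F/λ = −17.4/(-0.6573) = 26.5 °C.

26.5 °C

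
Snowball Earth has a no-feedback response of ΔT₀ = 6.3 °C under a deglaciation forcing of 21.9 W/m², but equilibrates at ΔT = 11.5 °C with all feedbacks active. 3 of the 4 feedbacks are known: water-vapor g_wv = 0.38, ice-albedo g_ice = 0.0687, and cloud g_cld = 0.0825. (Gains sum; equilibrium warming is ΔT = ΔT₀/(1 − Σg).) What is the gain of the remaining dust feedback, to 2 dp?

-0.08

Amplification A = ΔT/ΔT₀ = 11.5/6.3 = 1.825.
Total gain g = 1 − 1/A = 1 − 1/1.825 = 0.4521.
Known gains sum to 0.38 + 0.0687 + 0.0825 = 0.5312.
g_dust = 0.4521 − 0.5312 = -0.08.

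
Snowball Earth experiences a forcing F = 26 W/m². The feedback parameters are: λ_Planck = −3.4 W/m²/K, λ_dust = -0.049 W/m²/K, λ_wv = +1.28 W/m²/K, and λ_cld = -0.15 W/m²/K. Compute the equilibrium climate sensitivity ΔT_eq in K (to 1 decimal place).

Net feedback parameter λ = (−3.4) + (-0.049) + (+1.28) + (-0.15) = -2.319 W/m²/K.
ΔT = −F/λ = −26/(-2.319) = 11.2 K.

11.2 K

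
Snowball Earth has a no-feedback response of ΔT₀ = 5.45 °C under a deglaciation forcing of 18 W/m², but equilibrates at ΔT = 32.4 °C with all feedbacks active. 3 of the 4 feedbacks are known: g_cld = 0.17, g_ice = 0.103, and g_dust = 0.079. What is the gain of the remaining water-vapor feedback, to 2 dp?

Amplification A = ΔT/ΔT₀ = 32.4/5.45 = 5.945.
Total gain g = 1 − 1/A = 1 − 1/5.945 = 0.8318.
Known gains sum to 0.17 + 0.103 + 0.079 = 0.352.
g_wv = 0.8318 − 0.352 = 0.48.

0.48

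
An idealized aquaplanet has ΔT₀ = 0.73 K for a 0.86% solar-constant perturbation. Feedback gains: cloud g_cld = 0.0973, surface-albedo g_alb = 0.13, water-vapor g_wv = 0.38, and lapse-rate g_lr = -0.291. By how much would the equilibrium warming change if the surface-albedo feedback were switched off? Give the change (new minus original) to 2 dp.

-0.17 K

Original: g = 0.3163, ΔT = 0.73/(1−0.3163) = 1.0677 K.
Without surface-albedo: g' = 0.1863, ΔT' = 0.73/(1−0.1863) = 0.8971 K.
Change = 0.8971 − 1.0677 = -0.17 K.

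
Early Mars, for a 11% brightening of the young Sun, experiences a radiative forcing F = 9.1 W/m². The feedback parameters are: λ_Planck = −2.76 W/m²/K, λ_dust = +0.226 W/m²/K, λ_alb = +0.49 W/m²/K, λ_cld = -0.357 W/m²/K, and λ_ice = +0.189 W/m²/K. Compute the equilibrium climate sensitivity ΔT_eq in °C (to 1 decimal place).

4.1 °C

Net feedback parameter λ = (−2.76) + (+0.226) + (+0.49) + (-0.357) + (+0.189) = -2.212 W/m²/K.
ΔT = −F/λ = −9.1/(-2.212) = 4.1 °C.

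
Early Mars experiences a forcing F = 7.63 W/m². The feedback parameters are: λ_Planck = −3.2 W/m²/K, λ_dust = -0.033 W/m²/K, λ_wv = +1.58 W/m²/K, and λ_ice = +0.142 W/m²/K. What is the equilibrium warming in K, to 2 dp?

Net feedback parameter λ = (−3.2) + (-0.033) + (+1.58) + (+0.142) = -1.511 W/m²/K.
ΔT = −F/λ = −7.63/(-1.511) = 5.05 K.

5.05 K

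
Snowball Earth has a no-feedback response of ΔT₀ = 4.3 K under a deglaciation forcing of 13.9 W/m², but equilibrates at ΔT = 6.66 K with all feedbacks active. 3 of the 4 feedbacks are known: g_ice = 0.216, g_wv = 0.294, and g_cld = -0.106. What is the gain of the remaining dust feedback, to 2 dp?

Amplification A = ΔT/ΔT₀ = 6.66/4.3 = 1.549.
Total gain g = 1 − 1/A = 1 − 1/1.549 = 0.3544.
Known gains sum to 0.216 + 0.294 − 0.106 = 0.404.
g_dust = 0.3544 − 0.404 = -0.05.

-0.05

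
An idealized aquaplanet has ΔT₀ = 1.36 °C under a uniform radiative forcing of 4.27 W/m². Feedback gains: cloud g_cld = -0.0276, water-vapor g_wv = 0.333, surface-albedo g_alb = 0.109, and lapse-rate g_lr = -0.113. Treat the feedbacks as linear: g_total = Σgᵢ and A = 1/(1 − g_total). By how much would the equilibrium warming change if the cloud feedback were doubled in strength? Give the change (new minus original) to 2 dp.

-0.07 °C

Original: g = 0.3014, ΔT = 1.36/(1−0.3014) = 1.9468 °C.
With doubled cloud: g' = 0.2738, ΔT' = 1.36/(1−0.2738) = 1.8728 °C.
Change = 1.8728 − 1.9468 = -0.07 °C.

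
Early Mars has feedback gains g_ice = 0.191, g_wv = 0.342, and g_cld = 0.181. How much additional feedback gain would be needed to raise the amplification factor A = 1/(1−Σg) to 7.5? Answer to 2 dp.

0.15

Current total gain = 0.714.
Target gain for A = 7.5: g* = 1 − 1/7.5 = 0.8667.
Additional gain needed = 0.8667 − 0.714 = 0.15.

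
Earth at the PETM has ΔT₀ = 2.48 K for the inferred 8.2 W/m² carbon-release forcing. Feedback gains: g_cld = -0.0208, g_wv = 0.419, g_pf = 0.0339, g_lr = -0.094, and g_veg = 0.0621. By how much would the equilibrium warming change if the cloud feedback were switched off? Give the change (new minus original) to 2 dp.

Original: g = 0.4002, ΔT = 2.48/(1−0.4002) = 4.1347 K.
Without cloud: g' = 0.421, ΔT' = 2.48/(1−0.421) = 4.2832 K.
Change = 4.2832 − 4.1347 = 0.15 K.

0.15 K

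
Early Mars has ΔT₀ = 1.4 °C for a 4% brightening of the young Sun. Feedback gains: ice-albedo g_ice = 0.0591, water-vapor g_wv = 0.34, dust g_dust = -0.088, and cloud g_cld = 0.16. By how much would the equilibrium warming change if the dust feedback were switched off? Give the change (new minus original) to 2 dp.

Original: g = 0.4711, ΔT = 1.4/(1−0.4711) = 2.6470 °C.
Without dust: g' = 0.5591, ΔT' = 1.4/(1−0.5591) = 3.1753 °C.
Change = 3.1753 − 2.6470 = 0.53 °C.

0.53 °C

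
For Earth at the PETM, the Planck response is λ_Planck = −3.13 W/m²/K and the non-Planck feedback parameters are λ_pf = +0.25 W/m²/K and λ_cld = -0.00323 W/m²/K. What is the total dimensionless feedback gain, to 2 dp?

0.08

Convert to gains: g_pf = 0.25/3.13 = 0.07987; g_cld = -0.00323/3.13 = -0.001032.
Total gain g = 0.078838.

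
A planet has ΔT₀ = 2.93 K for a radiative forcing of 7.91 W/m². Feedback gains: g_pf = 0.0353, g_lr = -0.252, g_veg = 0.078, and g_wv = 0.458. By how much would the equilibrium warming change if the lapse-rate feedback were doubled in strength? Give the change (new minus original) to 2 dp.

Original: g = 0.3193, ΔT = 2.93/(1−0.3193) = 4.3044 K.
With doubled lapse-rate: g' = 0.0673, ΔT' = 2.93/(1−0.0673) = 3.1414 K.
Change = 3.1414 − 4.3044 = -1.16 K.

-1.16 K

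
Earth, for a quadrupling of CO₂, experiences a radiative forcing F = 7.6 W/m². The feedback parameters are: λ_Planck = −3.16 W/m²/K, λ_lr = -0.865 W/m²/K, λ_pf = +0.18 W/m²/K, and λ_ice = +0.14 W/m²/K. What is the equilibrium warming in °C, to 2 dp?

Net feedback parameter λ = (−3.16) + (-0.865) + (+0.18) + (+0.14) = -3.705 W/m²/K.
ΔT = −F/λ = −7.6/(-3.705) = 2.05 °C.

2.05 °C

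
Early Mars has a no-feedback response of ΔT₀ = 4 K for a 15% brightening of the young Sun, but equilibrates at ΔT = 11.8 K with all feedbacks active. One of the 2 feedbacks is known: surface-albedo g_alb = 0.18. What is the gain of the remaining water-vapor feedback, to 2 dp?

Amplification A = ΔT/ΔT₀ = 11.8/4 = 2.95.
Total gain g = 1 − 1/A = 1 − 1/2.95 = 0.661.
The known gain is 0.18.
g_wv = 0.661 − 0.18 = 0.48.

0.48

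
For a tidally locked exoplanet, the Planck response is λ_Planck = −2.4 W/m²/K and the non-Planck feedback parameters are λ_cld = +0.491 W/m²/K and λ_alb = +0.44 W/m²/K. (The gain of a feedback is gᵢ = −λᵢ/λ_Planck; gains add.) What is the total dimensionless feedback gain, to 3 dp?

Convert to gains: g_cld = 0.491/2.4 = 0.2046; g_alb = 0.44/2.4 = 0.1833.
Total gain g = 0.3879.

0.388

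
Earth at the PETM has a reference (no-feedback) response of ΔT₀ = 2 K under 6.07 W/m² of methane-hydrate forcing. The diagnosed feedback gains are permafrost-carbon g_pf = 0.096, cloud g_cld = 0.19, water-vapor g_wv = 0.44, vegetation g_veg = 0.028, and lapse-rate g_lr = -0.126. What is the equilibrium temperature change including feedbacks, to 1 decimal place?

5.4 K

Total gain g = 0.096 + 0.19 + 0.44 + 0.028 − 0.126 = 0.628.
Amplification A = 1/(1 − 0.628) = 2.688.
ΔT = 2 × 2.688 = 5.4 K.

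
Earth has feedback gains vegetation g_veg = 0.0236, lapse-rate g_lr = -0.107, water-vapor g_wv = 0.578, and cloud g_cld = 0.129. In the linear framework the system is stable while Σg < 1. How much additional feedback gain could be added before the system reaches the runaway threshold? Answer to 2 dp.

Current total gain = 0.0236 − 0.107 + 0.578 + 0.129 = 0.6236.
Margin to runaway = 1 − 0.6236 = 0.38.

0.38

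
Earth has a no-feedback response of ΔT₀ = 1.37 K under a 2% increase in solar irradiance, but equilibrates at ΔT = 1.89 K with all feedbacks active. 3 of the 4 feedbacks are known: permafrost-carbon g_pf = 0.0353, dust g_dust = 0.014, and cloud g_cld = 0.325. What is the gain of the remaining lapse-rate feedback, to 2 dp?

-0.10

Amplification A = ΔT/ΔT₀ = 1.89/1.37 = 1.38.
Total gain g = 1 − 1/A = 1 − 1/1.38 = 0.2754.
Known gains sum to 0.0353 + 0.014 + 0.325 = 0.3743.
g_lr = 0.2754 − 0.3743 = -0.10.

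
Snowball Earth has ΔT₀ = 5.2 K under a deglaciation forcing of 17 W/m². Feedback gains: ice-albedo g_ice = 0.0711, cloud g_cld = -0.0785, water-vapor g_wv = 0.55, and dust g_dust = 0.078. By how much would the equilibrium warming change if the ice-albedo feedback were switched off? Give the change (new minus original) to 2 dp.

-2.16 K

Original: g = 0.6206, ΔT = 5.2/(1−0.6206) = 13.7059 K.
Without ice-albedo: g' = 0.5495, ΔT' = 5.2/(1−0.5495) = 11.5427 K.
Change = 11.5427 − 13.7059 = -2.16 K.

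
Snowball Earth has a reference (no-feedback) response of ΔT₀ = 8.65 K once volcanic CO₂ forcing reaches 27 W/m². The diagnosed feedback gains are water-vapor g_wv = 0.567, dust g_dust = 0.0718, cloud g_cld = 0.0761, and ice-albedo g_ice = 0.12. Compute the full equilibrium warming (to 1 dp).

Total gain g = 0.567 + 0.0718 + 0.0761 + 0.12 = 0.8349.
Amplification A = 1/(1 − 0.8349) = 6.057.
ΔT = 8.65 × 6.057 = 52.4 K.

52.4 K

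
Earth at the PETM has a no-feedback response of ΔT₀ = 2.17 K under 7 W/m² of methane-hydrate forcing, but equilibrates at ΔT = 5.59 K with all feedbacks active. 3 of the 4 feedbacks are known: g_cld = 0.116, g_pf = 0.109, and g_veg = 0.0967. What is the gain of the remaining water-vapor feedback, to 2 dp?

0.29

Amplification A = ΔT/ΔT₀ = 5.59/2.17 = 2.576.
Total gain g = 1 − 1/A = 1 − 1/2.576 = 0.6118.
Known gains sum to 0.116 + 0.109 + 0.0967 = 0.3217.
g_wv = 0.6118 − 0.3217 = 0.29.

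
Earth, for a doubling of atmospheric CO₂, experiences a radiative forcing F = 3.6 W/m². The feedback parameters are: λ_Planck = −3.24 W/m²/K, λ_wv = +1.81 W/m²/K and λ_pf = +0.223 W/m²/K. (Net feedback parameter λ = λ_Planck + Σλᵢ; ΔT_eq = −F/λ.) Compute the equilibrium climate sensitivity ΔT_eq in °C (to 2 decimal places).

2.98 °C

Net feedback parameter λ = (−3.24) + (+1.81) + (+0.223) = -1.207 W/m²/K.
ΔT = −F/λ = −3.6/(-1.207) = 2.98 °C.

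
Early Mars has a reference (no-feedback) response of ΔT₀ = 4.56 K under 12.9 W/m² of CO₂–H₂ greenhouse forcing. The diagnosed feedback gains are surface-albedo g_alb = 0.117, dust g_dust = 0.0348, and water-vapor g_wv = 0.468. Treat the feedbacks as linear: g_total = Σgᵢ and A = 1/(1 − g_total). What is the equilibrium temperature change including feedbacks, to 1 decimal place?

Total gain g = 0.117 + 0.0348 + 0.468 = 0.6198.
Amplification A = 1/(1 − 0.6198) = 2.63.
ΔT = 4.56 × 2.63 = 12.0 K.

12.0 K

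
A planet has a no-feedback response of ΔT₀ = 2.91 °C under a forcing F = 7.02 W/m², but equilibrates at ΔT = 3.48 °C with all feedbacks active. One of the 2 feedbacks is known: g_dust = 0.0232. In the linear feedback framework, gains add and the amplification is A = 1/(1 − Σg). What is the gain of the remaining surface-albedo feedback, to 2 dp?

Amplification A = ΔT/ΔT₀ = 3.48/2.91 = 1.196.
Total gain g = 1 − 1/A = 1 − 1/1.196 = 0.1639.
The known gain is 0.0232.
g_alb = 0.1639 − 0.0232 = 0.14.

0.14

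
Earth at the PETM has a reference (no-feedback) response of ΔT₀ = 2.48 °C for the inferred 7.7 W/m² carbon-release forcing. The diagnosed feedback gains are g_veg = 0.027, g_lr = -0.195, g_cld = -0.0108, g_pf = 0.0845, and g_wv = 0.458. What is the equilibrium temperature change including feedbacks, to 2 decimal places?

Total gain g = 0.027 − 0.195 − 0.0108 + 0.0845 + 0.458 = 0.3637.
Amplification A = 1/(1 − 0.3637) = 1.572.
ΔT = 2.48 × 1.572 = 3.90 °C.

3.90 °C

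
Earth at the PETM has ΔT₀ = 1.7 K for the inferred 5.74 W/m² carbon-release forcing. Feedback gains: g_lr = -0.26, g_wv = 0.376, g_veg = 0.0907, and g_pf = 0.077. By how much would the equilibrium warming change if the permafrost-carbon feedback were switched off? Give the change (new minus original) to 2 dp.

-0.23 K

Original: g = 0.2837, ΔT = 1.7/(1−0.2837) = 2.3733 K.
Without permafrost-carbon: g' = 0.2067, ΔT' = 1.7/(1−0.2067) = 2.1429 K.
Change = 2.1429 − 2.3733 = -0.23 K.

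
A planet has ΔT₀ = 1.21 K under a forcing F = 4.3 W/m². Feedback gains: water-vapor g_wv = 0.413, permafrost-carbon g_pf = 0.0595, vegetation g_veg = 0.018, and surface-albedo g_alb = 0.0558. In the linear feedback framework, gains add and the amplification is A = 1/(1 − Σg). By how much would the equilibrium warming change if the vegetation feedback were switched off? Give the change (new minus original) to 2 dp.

Original: g = 0.5463, ΔT = 1.21/(1−0.5463) = 2.6670 K.
Without vegetation: g' = 0.5283, ΔT' = 1.21/(1−0.5283) = 2.5652 K.
Change = 2.5652 − 2.6670 = -0.10 K.

-0.10 K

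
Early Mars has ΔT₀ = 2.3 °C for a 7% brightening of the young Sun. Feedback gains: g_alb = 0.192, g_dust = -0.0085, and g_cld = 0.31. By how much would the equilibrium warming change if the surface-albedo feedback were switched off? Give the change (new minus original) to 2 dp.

Original: g = 0.4935, ΔT = 2.3/(1−0.4935) = 4.5410 °C.
Without surface-albedo: g' = 0.3015, ΔT' = 2.3/(1−0.3015) = 3.2928 °C.
Change = 3.2928 − 4.5410 = -1.25 °C.

-1.25 °C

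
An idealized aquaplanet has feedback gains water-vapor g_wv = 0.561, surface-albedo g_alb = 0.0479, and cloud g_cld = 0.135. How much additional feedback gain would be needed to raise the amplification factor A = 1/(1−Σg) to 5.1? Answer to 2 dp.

0.06

Current total gain = 0.7439.
Target gain for A = 5.1: g* = 1 − 1/5.1 = 0.8039.
Additional gain needed = 0.8039 − 0.7439 = 0.06.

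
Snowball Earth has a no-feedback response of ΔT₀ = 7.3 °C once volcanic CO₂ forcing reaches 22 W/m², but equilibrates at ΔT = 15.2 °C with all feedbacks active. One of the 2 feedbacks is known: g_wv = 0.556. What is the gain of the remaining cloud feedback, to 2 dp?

Amplification A = ΔT/ΔT₀ = 15.2/7.3 = 2.082.
Total gain g = 1 − 1/A = 1 − 1/2.082 = 0.5197.
The known gain is 0.556.
g_cld = 0.5197 − 0.556 = -0.04.

-0.04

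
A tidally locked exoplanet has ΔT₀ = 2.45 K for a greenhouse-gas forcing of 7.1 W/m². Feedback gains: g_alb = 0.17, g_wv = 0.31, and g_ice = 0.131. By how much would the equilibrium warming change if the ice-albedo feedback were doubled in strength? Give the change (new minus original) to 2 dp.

Original: g = 0.611, ΔT = 2.45/(1−0.611) = 6.2982 K.
With doubled ice-albedo: g' = 0.742, ΔT' = 2.45/(1−0.742) = 9.4961 K.
Change = 9.4961 − 6.2982 = 3.20 K.

3.20 K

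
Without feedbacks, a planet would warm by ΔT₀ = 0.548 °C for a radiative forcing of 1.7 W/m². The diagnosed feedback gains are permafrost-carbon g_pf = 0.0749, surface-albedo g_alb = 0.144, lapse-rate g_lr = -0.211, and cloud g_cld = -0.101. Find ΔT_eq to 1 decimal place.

0.5 °C

Total gain g = 0.0749 + 0.144 − 0.211 − 0.101 = -0.0931.
Amplification A = 1/(1 + 0.0931) = 0.9148.
ΔT = 0.548 × 0.9148 = 0.5 °C.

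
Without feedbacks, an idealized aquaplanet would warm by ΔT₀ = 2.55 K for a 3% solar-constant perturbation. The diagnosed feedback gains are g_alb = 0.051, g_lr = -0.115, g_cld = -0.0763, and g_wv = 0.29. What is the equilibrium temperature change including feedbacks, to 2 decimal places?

Total gain g = 0.051 − 0.115 − 0.0763 + 0.29 = 0.1497.
Amplification A = 1/(1 − 0.1497) = 1.176.
ΔT = 2.55 × 1.176 = 3.00 K.

3.00 K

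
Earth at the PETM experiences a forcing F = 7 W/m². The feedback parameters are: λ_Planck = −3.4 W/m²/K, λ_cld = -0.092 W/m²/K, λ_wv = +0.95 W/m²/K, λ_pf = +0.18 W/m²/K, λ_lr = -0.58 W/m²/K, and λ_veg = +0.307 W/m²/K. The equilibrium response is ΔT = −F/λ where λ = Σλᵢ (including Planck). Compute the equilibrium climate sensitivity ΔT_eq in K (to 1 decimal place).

2.7 K

Net feedback parameter λ = (−3.4) + (-0.092) + (+0.95) + (+0.18) + (-0.58) + (+0.307) = -2.635 W/m²/K.
ΔT = −F/λ = −7/(-2.635) = 2.7 K.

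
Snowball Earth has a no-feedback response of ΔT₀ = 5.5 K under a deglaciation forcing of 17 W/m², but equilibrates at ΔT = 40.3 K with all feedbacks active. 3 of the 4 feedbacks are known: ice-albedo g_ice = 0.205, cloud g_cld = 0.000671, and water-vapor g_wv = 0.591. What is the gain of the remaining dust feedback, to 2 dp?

Amplification A = ΔT/ΔT₀ = 40.3/5.5 = 7.327.
Total gain g = 1 − 1/A = 1 − 1/7.327 = 0.8635.
Known gains sum to 0.205 + 0.000671 + 0.591 = 0.796671.
g_dust = 0.8635 − 0.796671 = 0.07.

0.07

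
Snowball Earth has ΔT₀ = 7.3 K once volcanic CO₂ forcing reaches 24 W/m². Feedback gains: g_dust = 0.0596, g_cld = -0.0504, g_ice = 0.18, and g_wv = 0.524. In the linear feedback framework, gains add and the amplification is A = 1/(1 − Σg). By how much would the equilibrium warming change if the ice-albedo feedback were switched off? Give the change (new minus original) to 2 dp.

Original: g = 0.7132, ΔT = 7.3/(1−0.7132) = 25.4533 K.
Without ice-albedo: g' = 0.5332, ΔT' = 7.3/(1−0.5332) = 15.6384 K.
Change = 15.6384 − 25.4533 = -9.81 K.

-9.81 K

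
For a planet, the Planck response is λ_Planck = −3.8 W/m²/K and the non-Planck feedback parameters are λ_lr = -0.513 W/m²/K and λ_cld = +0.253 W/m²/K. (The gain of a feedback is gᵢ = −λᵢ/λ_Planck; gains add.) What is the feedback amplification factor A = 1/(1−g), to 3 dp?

0.936

Convert to gains: g_lr = -0.513/3.8 = -0.135; g_cld = 0.253/3.8 = 0.06658.
Total gain g = -0.06842.
A = 1/(1 + 0.06842) = 0.936.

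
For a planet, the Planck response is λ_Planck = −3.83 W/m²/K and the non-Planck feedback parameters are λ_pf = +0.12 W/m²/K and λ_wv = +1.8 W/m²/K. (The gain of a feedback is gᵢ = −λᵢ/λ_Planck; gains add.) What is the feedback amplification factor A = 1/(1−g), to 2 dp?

2.01

Convert to gains: g_pf = 0.12/3.83 = 0.03133; g_wv = 1.8/3.83 = 0.47.
Total gain g = 0.50133.
A = 1/(1 − 0.50133) = 2.01.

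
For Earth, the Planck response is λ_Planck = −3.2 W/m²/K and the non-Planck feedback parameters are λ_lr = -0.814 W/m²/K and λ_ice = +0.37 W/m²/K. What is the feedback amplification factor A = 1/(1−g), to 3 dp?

0.878

Convert to gains: g_lr = -0.814/3.2 = -0.2544; g_ice = 0.37/3.2 = 0.1156.
Total gain g = -0.1388.
A = 1/(1 + 0.1388) = 0.878.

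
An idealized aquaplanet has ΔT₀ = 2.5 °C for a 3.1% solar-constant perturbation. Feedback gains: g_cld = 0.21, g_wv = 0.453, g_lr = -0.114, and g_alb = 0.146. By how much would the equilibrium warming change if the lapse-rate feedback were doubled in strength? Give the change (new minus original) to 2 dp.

Original: g = 0.695, ΔT = 2.5/(1−0.695) = 8.1967 °C.
With doubled lapse-rate: g' = 0.581, ΔT' = 2.5/(1−0.581) = 5.9666 °C.
Change = 5.9666 − 8.1967 = -2.23 °C.

-2.23 °C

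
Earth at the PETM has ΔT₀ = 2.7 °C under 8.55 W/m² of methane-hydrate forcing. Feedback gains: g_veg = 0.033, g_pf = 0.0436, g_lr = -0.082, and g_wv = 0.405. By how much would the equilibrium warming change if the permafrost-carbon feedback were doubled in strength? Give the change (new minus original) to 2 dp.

0.35 °C

Original: g = 0.3996, ΔT = 2.7/(1−0.3996) = 4.4970 °C.
With doubled permafrost-carbon: g' = 0.4432, ΔT' = 2.7/(1−0.4432) = 4.8491 °C.
Change = 4.8491 − 4.4970 = 0.35 °C.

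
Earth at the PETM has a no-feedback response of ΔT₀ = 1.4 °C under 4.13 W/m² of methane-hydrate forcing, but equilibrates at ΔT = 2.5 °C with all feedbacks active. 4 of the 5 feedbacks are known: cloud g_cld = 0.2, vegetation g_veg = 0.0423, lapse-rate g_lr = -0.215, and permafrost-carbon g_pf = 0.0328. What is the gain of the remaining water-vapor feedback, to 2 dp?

Amplification A = ΔT/ΔT₀ = 2.5/1.4 = 1.786.
Total gain g = 1 − 1/A = 1 − 1/1.786 = 0.4401.
Known gains sum to 0.2 + 0.0423 − 0.215 + 0.0328 = 0.0601.
g_wv = 0.4401 − 0.0601 = 0.38.

0.38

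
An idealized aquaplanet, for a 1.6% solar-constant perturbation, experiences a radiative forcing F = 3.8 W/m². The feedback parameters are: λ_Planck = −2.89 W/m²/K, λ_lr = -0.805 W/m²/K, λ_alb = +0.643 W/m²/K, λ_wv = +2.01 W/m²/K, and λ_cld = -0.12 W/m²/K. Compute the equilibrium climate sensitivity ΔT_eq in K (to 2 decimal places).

3.27 K

Net feedback parameter λ = (−2.89) + (-0.805) + (+0.643) + (+2.01) + (-0.12) = -1.162 W/m²/K.
ΔT = −F/λ = −3.8/(-1.162) = 3.27 K.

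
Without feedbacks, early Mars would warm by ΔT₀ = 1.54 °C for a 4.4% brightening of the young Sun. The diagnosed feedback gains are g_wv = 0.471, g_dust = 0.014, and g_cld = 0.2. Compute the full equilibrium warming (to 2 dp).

4.89 °C

Total gain g = 0.471 + 0.014 + 0.2 = 0.685.
Amplification A = 1/(1 − 0.685) = 3.175.
ΔT = 1.54 × 3.175 = 4.89 °C.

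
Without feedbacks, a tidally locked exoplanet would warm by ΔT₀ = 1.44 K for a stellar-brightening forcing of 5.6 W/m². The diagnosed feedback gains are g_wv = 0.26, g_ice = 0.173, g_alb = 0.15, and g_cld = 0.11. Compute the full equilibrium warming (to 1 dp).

Total gain g = 0.26 + 0.173 + 0.15 + 0.11 = 0.693.
Amplification A = 1/(1 − 0.693) = 3.257.
ΔT = 1.44 × 3.257 = 4.7 K.

4.7 K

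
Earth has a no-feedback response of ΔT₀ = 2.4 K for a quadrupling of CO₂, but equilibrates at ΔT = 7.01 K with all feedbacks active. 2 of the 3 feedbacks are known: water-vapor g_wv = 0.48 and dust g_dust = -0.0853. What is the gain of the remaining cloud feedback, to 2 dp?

Amplification A = ΔT/ΔT₀ = 7.01/2.4 = 2.921.
Total gain g = 1 − 1/A = 1 − 1/2.921 = 0.6577.
Known gains sum to 0.48 − 0.0853 = 0.3947.
g_cld = 0.6577 − 0.3947 = 0.26.

0.26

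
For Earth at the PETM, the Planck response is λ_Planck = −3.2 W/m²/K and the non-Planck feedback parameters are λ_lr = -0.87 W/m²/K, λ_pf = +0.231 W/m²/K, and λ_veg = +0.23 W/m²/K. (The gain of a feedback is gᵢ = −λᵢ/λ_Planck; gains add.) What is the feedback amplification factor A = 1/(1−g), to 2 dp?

Convert to gains: g_lr = -0.87/3.2 = -0.2719; g_pf = 0.231/3.2 = 0.07219; g_veg = 0.23/3.2 = 0.07187.
Total gain g = -0.12784.
A = 1/(1 + 0.12784) = 0.89.

0.89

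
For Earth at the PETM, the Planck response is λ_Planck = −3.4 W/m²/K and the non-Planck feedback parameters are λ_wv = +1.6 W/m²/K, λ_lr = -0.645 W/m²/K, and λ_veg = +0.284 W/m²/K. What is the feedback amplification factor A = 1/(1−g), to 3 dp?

1.573

Convert to gains: g_wv = 1.6/3.4 = 0.4706; g_lr = -0.645/3.4 = -0.1897; g_veg = 0.284/3.4 = 0.08353.
Total gain g = 0.36443.
A = 1/(1 − 0.36443) = 1.573.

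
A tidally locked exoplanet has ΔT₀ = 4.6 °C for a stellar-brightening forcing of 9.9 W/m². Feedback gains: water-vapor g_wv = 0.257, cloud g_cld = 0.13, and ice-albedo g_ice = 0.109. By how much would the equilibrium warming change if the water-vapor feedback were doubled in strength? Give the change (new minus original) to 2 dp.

Original: g = 0.496, ΔT = 4.6/(1−0.496) = 9.1270 °C.
With doubled water-vapor: g' = 0.753, ΔT' = 4.6/(1−0.753) = 18.6235 °C.
Change = 18.6235 − 9.1270 = 9.50 °C.

9.50 °C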